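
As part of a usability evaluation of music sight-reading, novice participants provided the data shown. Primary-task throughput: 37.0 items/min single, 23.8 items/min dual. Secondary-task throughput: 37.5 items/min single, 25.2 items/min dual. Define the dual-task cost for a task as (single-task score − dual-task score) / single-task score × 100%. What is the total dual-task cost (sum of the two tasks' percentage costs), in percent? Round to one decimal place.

Primary cost = (37.0 − 23.8) / 37.0 × 100% = 35.6757%.
Secondary cost = (37.5 − 25.2) / 37.5 × 100% = 32.8000%.
Total = 35.6757% + 32.8000% = 68.4757% ≈ 68.5%.

68.5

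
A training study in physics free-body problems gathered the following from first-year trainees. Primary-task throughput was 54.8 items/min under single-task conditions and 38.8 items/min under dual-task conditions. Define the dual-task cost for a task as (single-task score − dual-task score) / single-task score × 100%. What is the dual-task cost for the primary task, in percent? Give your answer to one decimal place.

29.2

Cost = (54.8 − 38.8) / 54.8 × 100%
     = 16.0000 / 54.8 × 100% = 29.1971%.
≈ 29.2%.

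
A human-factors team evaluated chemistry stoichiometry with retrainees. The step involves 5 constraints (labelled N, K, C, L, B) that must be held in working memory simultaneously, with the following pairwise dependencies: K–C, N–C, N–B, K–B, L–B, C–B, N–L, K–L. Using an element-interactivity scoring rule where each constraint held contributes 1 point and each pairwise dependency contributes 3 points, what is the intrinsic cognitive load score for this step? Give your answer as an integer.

Count of constraints held simultaneously: 5.
Count of pairwise dependencies listed: 8.
Element contribution: 5 × 1 = 5.
Interaction contribution: 8 × 3 = 24.
Intrinsic load = 5 + 24 = 29.

29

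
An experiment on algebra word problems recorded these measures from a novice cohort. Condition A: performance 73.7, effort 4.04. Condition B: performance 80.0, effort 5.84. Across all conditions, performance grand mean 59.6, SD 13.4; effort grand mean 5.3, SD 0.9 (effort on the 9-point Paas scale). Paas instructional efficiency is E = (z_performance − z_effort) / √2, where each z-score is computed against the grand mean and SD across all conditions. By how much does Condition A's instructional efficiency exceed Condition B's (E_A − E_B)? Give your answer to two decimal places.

Condition A: z_P = (73.7 − 59.6)/13.4 = 1.0522; z_E = (4.04 − 5.3)/0.9 = -1.4000; E_A = (1.0522 − (-1.4000))/√2 = 1.7340.
Condition B: z_P = (80.0 − 59.6)/13.4 = 1.5224; z_E = (5.84 − 5.3)/0.9 = 0.6000; E_B = (1.5224 − 0.6000)/√2 = 0.6522.
E_A − E_B = 1.7340 − 0.6522 = 1.0818 ≈ 1.08.

1.08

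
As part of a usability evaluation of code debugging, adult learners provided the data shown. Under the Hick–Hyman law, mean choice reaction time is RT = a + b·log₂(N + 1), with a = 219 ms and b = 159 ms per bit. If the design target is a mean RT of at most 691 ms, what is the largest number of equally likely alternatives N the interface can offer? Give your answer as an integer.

Set 219 + 159·log₂(N + 1) ≤ 691.
log₂(N + 1) ≤ (691 − 219) / 159 = 2.9686.
N + 1 ≤ 2^2.9686 = 7.8278.
N ≤ 6.8278, so the largest integer N is 6.

6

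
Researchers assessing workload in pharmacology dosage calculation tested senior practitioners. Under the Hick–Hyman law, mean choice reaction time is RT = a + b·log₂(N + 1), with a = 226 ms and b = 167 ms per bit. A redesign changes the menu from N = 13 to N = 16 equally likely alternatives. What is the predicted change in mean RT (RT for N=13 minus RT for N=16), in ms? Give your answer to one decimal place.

RT(13) = 226 + 167·log₂(14) = 226 + 167·3.8074 = 861.8358 ms.
RT(16) = 226 + 167·log₂(17) = 226 + 167·4.0875 = 908.6125 ms.
Difference = 861.8358 − 908.6125 = -46.7767 ≈ -46.8 ms.

-46.8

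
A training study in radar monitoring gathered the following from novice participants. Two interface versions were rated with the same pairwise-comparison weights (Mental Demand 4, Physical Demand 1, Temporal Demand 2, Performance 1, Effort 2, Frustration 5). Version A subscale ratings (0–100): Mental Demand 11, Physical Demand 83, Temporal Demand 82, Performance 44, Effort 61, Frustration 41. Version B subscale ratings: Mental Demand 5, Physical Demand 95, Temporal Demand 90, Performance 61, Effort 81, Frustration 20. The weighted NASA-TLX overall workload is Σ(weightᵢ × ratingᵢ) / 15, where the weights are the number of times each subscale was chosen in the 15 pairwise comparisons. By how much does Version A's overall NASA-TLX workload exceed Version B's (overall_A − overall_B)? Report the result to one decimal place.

Version A weighted sum = 4·11 + 1·83 + 2·82 + 1·44 + 2·61 + 5·41 = 44 + 83 + 164 + 44 + 122 + 205 = 662; overall_A = 662/15 = 44.1333.
Version B weighted sum = 4·5 + 1·95 + 2·90 + 1·61 + 2·81 + 5·20 = 20 + 95 + 180 + 61 + 162 + 100 = 618; overall_B = 618/15 = 41.2000.
Difference = 44.1333 − 41.2000 = 2.9333 ≈ 2.9.

2.9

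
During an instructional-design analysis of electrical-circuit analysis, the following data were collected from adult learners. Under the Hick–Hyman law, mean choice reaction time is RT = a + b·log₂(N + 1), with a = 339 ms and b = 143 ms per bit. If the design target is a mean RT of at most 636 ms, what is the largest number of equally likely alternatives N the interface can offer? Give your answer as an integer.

Set 339 + 143·log₂(N + 1) ≤ 636.
log₂(N + 1) ≤ (636 − 339) / 143 = 2.0769.
N + 1 ≤ 2^2.0769 = 4.2190.
N ≤ 3.2190, so the largest integer N is 3.

3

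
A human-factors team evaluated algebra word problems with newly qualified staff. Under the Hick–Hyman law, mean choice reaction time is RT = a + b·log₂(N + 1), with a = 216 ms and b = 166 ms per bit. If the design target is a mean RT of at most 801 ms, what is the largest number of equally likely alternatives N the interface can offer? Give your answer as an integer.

10

Set 216 + 166·log₂(N + 1) ≤ 801.
log₂(N + 1) ≤ (801 − 216) / 166 = 3.5241.
N + 1 ≤ 2^3.5241 = 11.5043.
N ≤ 10.5043, so the largest integer N is 10.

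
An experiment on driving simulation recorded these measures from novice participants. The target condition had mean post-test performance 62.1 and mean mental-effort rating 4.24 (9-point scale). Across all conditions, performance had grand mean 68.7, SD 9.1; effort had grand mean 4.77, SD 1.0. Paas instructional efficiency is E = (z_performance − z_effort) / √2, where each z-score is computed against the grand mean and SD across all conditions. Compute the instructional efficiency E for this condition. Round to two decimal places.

-0.14

z_performance = (62.1 − 68.7) / 9.1 = -6.6000 / 9.1 = -0.7253.
z_effort = (4.24 − 4.77) / 1.0 = -0.5300 / 1.0 = -0.5300.
z_P − z_E = -0.7253 − (-0.5300) = -0.1953.
E = -0.1953 / √2 = -0.1953 / 1.41421 = -0.1381 ≈ -0.14.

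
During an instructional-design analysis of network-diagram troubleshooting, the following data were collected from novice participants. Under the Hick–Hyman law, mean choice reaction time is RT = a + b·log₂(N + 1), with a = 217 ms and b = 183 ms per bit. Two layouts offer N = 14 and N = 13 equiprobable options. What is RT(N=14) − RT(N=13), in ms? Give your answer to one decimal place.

18.2

RT(14) = 217 + 183·log₂(15) = 217 + 183·3.9069 = 931.9627 ms.
RT(13) = 217 + 183·log₂(14) = 217 + 183·3.8074 = 913.7542 ms.
Difference = 931.9627 − 913.7542 = 18.2085 ≈ 18.2 ms.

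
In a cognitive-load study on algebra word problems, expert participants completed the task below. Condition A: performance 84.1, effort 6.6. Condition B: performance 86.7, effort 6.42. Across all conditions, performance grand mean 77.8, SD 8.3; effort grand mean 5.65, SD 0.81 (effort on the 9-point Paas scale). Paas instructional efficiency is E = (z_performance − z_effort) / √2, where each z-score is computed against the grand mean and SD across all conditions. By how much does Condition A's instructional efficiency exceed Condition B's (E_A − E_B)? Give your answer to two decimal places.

Condition A: z_P = (84.1 − 77.8)/8.3 = 0.7590; z_E = (6.6 − 5.65)/0.81 = 1.1728; E_A = (0.7590 − 1.1728)/√2 = -0.2926.
Condition B: z_P = (86.7 − 77.8)/8.3 = 1.0723; z_E = (6.42 − 5.65)/0.81 = 0.9506; E_B = (1.0723 − 0.9506)/√2 = 0.0861.
E_A − E_B = -0.2926 − 0.0861 = -0.3787 ≈ -0.38.

-0.38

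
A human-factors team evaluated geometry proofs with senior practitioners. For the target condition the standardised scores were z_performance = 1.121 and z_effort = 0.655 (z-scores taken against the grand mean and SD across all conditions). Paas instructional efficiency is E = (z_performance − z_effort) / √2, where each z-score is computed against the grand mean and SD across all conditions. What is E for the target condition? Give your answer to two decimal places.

z_P − z_E = 1.121 − 0.655 = 0.4660.
E = 0.4660 / √2 = 0.4660 / 1.41421 = 0.3295 ≈ 0.33.

0.33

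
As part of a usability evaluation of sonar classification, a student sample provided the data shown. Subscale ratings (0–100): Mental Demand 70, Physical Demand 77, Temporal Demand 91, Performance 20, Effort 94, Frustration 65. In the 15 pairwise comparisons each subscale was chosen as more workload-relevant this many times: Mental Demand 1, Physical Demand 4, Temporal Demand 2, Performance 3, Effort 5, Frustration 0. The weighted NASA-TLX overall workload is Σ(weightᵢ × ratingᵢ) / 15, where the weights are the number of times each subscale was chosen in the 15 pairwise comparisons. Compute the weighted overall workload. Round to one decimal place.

72.7

The tallies are the weights (they sum to 15).
Weighted sum = 1·70 + 4·77 + 2·91 + 3·20 + 5·94 + 0·65
            = 70 + 308 + 182 + 60 + 470 + 0 = 1090.
Overall workload = 1090 / 15 = 72.6667 ≈ 72.7.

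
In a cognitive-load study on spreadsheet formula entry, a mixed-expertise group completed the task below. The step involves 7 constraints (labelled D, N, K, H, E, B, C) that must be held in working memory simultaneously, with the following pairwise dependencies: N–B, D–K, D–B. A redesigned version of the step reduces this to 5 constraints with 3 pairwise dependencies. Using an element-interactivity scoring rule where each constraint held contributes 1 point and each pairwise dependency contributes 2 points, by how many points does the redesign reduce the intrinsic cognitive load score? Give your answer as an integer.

2

Original: 7 × 1 + 3 × 2 = 7 + 6 = 13.
Redesigned: 5 × 1 + 3 × 2 = 5 + 6 = 11.
Reduction = 13 − 11 = 2.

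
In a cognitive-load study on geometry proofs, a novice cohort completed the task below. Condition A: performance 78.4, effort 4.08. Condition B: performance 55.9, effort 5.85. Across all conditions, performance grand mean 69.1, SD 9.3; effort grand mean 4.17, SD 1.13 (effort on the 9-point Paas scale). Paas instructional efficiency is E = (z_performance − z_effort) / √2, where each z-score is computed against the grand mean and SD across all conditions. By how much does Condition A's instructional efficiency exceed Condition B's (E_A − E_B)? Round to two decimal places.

Condition A: z_P = (78.4 − 69.1)/9.3 = 1.0000; z_E = (4.08 − 4.17)/1.13 = -0.0796; E_A = (1.0000 − (-0.0796))/√2 = 0.7634.
Condition B: z_P = (55.9 − 69.1)/9.3 = -1.4194; z_E = (5.85 − 4.17)/1.13 = 1.4867; E_B = (-1.4194 − 1.4867)/√2 = -2.0549.
E_A − E_B = 0.7634 − (-2.0549) = 2.8183 ≈ 2.82.

2.82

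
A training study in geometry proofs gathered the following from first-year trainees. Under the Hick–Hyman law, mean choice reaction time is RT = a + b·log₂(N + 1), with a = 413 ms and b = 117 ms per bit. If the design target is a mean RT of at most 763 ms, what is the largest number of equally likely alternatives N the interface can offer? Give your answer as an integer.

Set 413 + 117·log₂(N + 1) ≤ 763.
log₂(N + 1) ≤ (763 − 413) / 117 = 2.9915.
N + 1 ≤ 2^2.9915 = 7.9530.
N ≤ 6.9530, so the largest integer N is 6.

6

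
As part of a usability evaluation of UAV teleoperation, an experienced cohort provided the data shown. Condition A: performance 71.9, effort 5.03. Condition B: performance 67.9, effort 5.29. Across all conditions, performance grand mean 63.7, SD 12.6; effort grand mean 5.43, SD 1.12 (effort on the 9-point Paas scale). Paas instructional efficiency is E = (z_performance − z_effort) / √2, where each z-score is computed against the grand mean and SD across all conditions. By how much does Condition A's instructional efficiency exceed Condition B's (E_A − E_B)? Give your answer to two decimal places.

0.39

Condition A: z_P = (71.9 − 63.7)/12.6 = 0.6508; z_E = (5.03 − 5.43)/1.12 = -0.3571; E_A = (0.6508 − (-0.3571))/√2 = 0.7127.
Condition B: z_P = (67.9 − 63.7)/12.6 = 0.3333; z_E = (5.29 − 5.43)/1.12 = -0.1250; E_B = (0.3333 − (-0.1250))/√2 = 0.3241.
E_A − E_B = 0.7127 − 0.3241 = 0.3886 ≈ 0.39.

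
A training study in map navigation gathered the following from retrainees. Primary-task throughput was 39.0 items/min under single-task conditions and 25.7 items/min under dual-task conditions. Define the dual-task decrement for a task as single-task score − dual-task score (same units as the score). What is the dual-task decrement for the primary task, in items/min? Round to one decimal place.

Decrement = 39.0 − 25.7 = 13.3000 items/min ≈ 13.3 items/min.

13.3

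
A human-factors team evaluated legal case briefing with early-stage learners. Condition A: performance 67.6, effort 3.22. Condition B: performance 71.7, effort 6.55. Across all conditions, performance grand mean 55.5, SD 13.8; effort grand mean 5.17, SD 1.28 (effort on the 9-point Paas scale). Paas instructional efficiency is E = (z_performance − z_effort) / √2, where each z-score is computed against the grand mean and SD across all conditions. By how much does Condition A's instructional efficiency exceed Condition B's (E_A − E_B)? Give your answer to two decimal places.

1.63

Condition A: z_P = (67.6 − 55.5)/13.8 = 0.8768; z_E = (3.22 − 5.17)/1.28 = -1.5234; E_A = (0.8768 − (-1.5234))/√2 = 1.6972.
Condition B: z_P = (71.7 − 55.5)/13.8 = 1.1739; z_E = (6.55 − 5.17)/1.28 = 1.0781; E_B = (1.1739 − 1.0781)/√2 = 0.0677.
E_A − E_B = 1.6972 − 0.0677 = 1.6295 ≈ 1.63.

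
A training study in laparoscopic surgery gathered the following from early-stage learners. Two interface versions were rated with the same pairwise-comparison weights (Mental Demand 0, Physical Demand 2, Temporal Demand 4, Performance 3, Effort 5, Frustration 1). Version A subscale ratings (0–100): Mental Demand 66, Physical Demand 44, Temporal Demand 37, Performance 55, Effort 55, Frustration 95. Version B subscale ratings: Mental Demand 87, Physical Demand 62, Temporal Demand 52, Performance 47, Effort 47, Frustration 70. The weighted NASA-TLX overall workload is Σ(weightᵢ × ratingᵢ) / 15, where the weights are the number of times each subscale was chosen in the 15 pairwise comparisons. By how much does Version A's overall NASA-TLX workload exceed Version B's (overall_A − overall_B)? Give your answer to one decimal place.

-0.5

Version A weighted sum = 0·66 + 2·44 + 4·37 + 3·55 + 5·55 + 1·95 = 0 + 88 + 148 + 165 + 275 + 95 = 771; overall_A = 771/15 = 51.4000.
Version B weighted sum = 0·87 + 2·62 + 4·52 + 3·47 + 5·47 + 1·70 = 0 + 124 + 208 + 141 + 235 + 70 = 778; overall_B = 778/15 = 51.8667.
Difference = 51.4000 − 51.8667 = -0.4667 ≈ -0.5.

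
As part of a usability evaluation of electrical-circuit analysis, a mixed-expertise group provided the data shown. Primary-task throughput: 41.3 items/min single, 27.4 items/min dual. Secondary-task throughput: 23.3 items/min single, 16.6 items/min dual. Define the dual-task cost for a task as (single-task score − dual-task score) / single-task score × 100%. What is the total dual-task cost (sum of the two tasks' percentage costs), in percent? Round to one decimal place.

Primary cost = (41.3 − 27.4) / 41.3 × 100% = 33.6562%.
Secondary cost = (23.3 − 16.6) / 23.3 × 100% = 28.7554%.
Total = 33.6562% + 28.7554% = 62.4116% ≈ 62.4%.

62.4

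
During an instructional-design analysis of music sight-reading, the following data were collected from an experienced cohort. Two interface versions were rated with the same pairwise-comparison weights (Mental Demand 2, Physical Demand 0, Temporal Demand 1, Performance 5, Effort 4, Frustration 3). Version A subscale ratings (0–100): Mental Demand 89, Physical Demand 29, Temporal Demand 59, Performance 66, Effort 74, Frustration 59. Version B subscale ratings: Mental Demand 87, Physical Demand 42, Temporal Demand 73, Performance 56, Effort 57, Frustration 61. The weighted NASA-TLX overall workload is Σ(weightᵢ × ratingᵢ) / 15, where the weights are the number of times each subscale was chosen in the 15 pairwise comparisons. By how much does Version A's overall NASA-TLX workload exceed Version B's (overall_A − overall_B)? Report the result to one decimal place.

6.8

Version A weighted sum = 2·89 + 0·29 + 1·59 + 5·66 + 4·74 + 3·59 = 178 + 0 + 59 + 330 + 296 + 177 = 1040; overall_A = 1040/15 = 69.3333.
Version B weighted sum = 2·87 + 0·42 + 1·73 + 5·56 + 4·57 + 3·61 = 174 + 0 + 73 + 280 + 228 + 183 = 938; overall_B = 938/15 = 62.5333.
Difference = 69.3333 − 62.5333 = 6.8000 ≈ 6.8.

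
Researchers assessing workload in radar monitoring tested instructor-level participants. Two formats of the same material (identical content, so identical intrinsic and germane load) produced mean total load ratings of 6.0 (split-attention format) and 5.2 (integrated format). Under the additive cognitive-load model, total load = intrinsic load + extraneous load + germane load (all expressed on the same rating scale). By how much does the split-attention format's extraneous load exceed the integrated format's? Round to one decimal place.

Intrinsic and germane load are equal across formats, so the difference in total load equals the difference in extraneous load.
Extraneous-load difference = 6.0 − 5.2 = 0.8.

0.8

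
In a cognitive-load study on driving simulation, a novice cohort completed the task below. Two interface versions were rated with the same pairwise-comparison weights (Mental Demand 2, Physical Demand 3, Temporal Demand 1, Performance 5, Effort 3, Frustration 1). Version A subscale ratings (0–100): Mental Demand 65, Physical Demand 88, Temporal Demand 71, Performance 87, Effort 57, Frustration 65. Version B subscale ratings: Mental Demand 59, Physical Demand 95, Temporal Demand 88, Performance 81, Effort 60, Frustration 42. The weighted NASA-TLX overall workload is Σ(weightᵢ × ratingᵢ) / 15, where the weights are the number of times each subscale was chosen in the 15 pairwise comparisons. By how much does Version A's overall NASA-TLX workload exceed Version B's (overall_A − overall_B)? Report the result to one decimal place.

1.2

Version A weighted sum = 2·65 + 3·88 + 1·71 + 5·87 + 3·57 + 1·65 = 130 + 264 + 71 + 435 + 171 + 65 = 1136; overall_A = 1136/15 = 75.7333.
Version B weighted sum = 2·59 + 3·95 + 1·88 + 5·81 + 3·60 + 1·42 = 118 + 285 + 88 + 405 + 180 + 42 = 1118; overall_B = 1118/15 = 74.5333.
Difference = 75.7333 − 74.5333 = 1.2000 ≈ 1.2.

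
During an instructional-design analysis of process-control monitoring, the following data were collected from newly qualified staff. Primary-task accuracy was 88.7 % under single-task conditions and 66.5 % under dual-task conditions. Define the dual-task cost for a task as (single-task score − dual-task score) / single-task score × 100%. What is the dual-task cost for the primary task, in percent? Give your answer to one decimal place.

Cost = (88.7 − 66.5) / 88.7 × 100%
     = 22.2000 / 88.7 × 100% = 25.0282%.
≈ 25.0%.

25.0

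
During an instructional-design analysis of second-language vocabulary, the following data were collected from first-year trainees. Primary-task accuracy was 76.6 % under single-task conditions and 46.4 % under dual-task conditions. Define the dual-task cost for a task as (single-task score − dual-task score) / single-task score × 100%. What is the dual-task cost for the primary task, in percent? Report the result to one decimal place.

Cost = (76.6 − 46.4) / 76.6 × 100%
     = 30.2000 / 76.6 × 100% = 39.4256%.
≈ 39.4%.

39.4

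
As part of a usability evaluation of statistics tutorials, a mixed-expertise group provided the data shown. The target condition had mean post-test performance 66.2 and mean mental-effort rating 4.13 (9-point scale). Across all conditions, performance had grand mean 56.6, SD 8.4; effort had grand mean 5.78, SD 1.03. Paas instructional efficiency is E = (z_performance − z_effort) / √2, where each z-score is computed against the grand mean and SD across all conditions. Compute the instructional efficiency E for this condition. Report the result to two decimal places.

z_performance = (66.2 − 56.6) / 8.4 = 9.6000 / 8.4 = 1.1429.
z_effort = (4.13 − 5.78) / 1.03 = -1.6500 / 1.03 = -1.6019.
z_P − z_E = 1.1429 − (-1.6019) = 2.7448.
E = 2.7448 / √2 = 2.7448 / 1.41421 = 1.9409 ≈ 1.94.

1.94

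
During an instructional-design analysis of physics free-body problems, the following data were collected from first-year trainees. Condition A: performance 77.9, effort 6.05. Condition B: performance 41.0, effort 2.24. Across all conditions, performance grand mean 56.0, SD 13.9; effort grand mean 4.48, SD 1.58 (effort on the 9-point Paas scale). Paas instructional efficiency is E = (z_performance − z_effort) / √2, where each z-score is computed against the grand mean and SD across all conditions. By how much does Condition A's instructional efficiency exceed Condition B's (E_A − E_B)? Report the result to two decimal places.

0.17

Condition A: z_P = (77.9 − 56.0)/13.9 = 1.5755; z_E = (6.05 − 4.48)/1.58 = 0.9937; E_A = (1.5755 − 0.9937)/√2 = 0.4114.
Condition B: z_P = (41.0 − 56.0)/13.9 = -1.0791; z_E = (2.24 − 4.48)/1.58 = -1.4177; E_B = (-1.0791 − (-1.4177))/√2 = 0.2394.
E_A − E_B = 0.4114 − 0.2394 = 0.1720 ≈ 0.17.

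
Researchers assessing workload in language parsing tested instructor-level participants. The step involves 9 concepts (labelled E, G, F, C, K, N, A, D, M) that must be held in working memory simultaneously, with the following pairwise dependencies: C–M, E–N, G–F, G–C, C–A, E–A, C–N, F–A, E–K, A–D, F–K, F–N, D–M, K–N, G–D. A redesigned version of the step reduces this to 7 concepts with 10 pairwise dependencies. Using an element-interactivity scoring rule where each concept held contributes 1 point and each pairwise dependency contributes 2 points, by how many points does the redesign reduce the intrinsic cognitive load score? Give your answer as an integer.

Original: 9 × 1 + 15 × 2 = 9 + 30 = 39.
Redesigned: 7 × 1 + 10 × 2 = 7 + 20 = 27.
Reduction = 39 − 27 = 12.

12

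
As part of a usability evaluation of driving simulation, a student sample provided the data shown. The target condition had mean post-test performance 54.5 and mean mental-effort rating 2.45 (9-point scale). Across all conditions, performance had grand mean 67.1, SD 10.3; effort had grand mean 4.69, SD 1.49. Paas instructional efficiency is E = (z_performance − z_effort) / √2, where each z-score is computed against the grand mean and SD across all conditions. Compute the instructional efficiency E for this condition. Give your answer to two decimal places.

0.20

z_performance = (54.5 − 67.1) / 10.3 = -12.6000 / 10.3 = -1.2233.
z_effort = (2.45 − 4.69) / 1.49 = -2.2400 / 1.49 = -1.5034.
z_P − z_E = -1.2233 − (-1.5034) = 0.2801.
E = 0.2801 / √2 = 0.2801 / 1.41421 = 0.1981 ≈ 0.20.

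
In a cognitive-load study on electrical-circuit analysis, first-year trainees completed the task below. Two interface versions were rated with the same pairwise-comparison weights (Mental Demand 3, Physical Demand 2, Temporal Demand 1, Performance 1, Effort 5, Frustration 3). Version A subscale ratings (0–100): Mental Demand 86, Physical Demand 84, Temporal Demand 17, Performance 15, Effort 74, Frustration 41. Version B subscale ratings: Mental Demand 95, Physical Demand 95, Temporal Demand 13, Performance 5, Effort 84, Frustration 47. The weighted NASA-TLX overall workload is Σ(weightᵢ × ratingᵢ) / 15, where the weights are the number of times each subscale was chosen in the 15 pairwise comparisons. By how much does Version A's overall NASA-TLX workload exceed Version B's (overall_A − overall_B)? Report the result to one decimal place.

Version A weighted sum = 3·86 + 2·84 + 1·17 + 1·15 + 5·74 + 3·41 = 258 + 168 + 17 + 15 + 370 + 123 = 951; overall_A = 951/15 = 63.4000.
Version B weighted sum = 3·95 + 2·95 + 1·13 + 1·5 + 5·84 + 3·47 = 285 + 190 + 13 + 5 + 420 + 141 = 1054; overall_B = 1054/15 = 70.2667.
Difference = 63.4000 − 70.2667 = -6.8667 ≈ -6.9.

-6.9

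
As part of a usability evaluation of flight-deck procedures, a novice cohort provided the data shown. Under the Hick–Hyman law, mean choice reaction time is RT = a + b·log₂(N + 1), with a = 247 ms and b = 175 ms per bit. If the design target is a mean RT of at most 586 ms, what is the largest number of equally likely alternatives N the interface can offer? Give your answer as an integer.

Set 247 + 175·log₂(N + 1) ≤ 586.
log₂(N + 1) ≤ (586 − 247) / 175 = 1.9371.
N + 1 ≤ 2^1.9371 = 3.8294.
N ≤ 2.8294, so the largest integer N is 2.

2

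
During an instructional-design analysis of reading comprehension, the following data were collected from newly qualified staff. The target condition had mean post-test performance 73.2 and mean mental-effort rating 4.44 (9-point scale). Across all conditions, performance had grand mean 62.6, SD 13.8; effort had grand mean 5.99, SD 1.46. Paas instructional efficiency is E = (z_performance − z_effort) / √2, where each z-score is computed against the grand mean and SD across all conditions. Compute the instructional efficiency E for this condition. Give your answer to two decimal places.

1.29

z_performance = (73.2 − 62.6) / 13.8 = 10.6000 / 13.8 = 0.7681.
z_effort = (4.44 − 5.99) / 1.46 = -1.5500 / 1.46 = -1.0616.
z_P − z_E = 0.7681 − (-1.0616) = 1.8297.
E = 1.8297 / √2 = 1.8297 / 1.41421 = 1.2938 ≈ 1.29.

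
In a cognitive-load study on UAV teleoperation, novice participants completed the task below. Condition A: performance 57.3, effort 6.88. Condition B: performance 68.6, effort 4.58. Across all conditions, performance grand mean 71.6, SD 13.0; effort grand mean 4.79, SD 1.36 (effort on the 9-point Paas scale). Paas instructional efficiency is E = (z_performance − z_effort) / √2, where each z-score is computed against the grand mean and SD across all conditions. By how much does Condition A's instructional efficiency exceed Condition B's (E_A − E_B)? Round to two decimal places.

-1.81

Condition A: z_P = (57.3 − 71.6)/13.0 = -1.1000; z_E = (6.88 − 4.79)/1.36 = 1.5368; E_A = (-1.1000 − 1.5368)/√2 = -1.8645.
Condition B: z_P = (68.6 − 71.6)/13.0 = -0.2308; z_E = (4.58 − 4.79)/1.36 = -0.1544; E_B = (-0.2308 − (-0.1544))/√2 = -0.0540.
E_A − E_B = -1.8645 − (-0.0540) = -1.8105 ≈ -1.81.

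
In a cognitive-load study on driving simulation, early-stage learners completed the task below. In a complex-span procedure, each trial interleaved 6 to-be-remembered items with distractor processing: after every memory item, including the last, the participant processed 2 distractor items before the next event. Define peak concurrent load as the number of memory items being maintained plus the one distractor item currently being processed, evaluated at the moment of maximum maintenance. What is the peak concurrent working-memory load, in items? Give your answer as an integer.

7

Maintenance is greatest during the distractor(s) after memory item 6: all 6 memory items are being held.
One distractor item is concurrently being processed.
Peak concurrent load = 6 + 1 = 7 items.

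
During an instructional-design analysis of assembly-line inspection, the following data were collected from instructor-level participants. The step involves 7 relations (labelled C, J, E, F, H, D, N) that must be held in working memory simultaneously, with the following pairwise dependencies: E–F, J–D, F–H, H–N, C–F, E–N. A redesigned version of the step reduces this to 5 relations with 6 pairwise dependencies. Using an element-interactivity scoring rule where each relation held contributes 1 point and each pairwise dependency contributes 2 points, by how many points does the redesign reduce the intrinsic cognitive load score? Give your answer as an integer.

Original: 7 × 1 + 6 × 2 = 7 + 12 = 19.
Redesigned: 5 × 1 + 6 × 2 = 5 + 12 = 17.
Reduction = 19 − 17 = 2.

2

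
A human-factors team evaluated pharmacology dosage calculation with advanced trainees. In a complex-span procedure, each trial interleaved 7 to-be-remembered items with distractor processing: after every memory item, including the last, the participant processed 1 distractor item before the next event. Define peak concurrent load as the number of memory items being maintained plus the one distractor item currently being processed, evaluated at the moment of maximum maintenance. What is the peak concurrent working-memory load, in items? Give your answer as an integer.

Maintenance is greatest during the distractor(s) after memory item 7: all 7 memory items are being held.
One distractor item is concurrently being processed.
Peak concurrent load = 7 + 1 = 8 items.

8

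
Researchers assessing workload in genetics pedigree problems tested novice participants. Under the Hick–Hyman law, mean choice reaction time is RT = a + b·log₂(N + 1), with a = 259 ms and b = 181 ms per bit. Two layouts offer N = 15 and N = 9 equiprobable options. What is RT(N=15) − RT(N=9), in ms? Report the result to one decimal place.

RT(15) = 259 + 181·log₂(16) = 259 + 181·4.0000 = 983.0000 ms.
RT(9) = 259 + 181·log₂(10) = 259 + 181·3.3219 = 860.2639 ms.
Difference = 983.0000 − 860.2639 = 122.7361 ≈ 122.7 ms.

122.7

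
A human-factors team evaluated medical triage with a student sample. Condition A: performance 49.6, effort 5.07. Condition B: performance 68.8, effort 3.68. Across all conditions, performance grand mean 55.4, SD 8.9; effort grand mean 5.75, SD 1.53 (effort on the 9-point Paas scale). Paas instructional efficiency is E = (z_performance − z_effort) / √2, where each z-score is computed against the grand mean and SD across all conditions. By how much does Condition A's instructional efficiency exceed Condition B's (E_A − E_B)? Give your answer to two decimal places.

Condition A: z_P = (49.6 − 55.4)/8.9 = -0.6517; z_E = (5.07 − 5.75)/1.53 = -0.4444; E_A = (-0.6517 − (-0.4444))/√2 = -0.1466.
Condition B: z_P = (68.8 − 55.4)/8.9 = 1.5056; z_E = (3.68 − 5.75)/1.53 = -1.3529; E_B = (1.5056 − (-1.3529))/√2 = 2.0213.
E_A − E_B = -0.1466 − 2.0213 = -2.1679 ≈ -2.17.

-2.17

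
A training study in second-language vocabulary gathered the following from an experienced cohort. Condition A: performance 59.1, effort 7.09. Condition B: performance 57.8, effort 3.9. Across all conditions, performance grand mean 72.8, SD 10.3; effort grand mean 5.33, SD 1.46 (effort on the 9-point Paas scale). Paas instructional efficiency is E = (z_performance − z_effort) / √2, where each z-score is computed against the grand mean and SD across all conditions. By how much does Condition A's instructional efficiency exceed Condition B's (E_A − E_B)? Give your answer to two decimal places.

Condition A: z_P = (59.1 − 72.8)/10.3 = -1.3301; z_E = (7.09 − 5.33)/1.46 = 1.2055; E_A = (-1.3301 − 1.2055)/√2 = -1.7929.
Condition B: z_P = (57.8 − 72.8)/10.3 = -1.4563; z_E = (3.9 − 5.33)/1.46 = -0.9795; E_B = (-1.4563 − (-0.9795))/√2 = -0.3371.
E_A − E_B = -1.7929 − (-0.3371) = -1.4558 ≈ -1.46.

-1.46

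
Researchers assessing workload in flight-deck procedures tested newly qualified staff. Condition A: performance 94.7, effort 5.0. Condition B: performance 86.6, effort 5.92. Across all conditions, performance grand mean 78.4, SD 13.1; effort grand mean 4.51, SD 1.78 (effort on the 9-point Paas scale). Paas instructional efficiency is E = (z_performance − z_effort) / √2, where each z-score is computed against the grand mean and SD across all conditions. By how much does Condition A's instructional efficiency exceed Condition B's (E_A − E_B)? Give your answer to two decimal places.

0.80

Condition A: z_P = (94.7 − 78.4)/13.1 = 1.2443; z_E = (5.0 − 4.51)/1.78 = 0.2753; E_A = (1.2443 − 0.2753)/√2 = 0.6852.
Condition B: z_P = (86.6 − 78.4)/13.1 = 0.6260; z_E = (5.92 − 4.51)/1.78 = 0.7921; E_B = (0.6260 − 0.7921)/√2 = -0.1175.
E_A − E_B = 0.6852 − (-0.1175) = 0.8027 ≈ 0.80.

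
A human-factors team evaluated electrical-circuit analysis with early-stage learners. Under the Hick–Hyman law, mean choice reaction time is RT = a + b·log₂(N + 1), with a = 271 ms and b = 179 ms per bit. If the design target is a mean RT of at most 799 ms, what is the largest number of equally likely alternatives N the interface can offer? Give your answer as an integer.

Set 271 + 179·log₂(N + 1) ≤ 799.
log₂(N + 1) ≤ (799 − 271) / 179 = 2.9497.
N + 1 ≤ 2^2.9497 = 7.7259.
N ≤ 6.7259, so the largest integer N is 6.

6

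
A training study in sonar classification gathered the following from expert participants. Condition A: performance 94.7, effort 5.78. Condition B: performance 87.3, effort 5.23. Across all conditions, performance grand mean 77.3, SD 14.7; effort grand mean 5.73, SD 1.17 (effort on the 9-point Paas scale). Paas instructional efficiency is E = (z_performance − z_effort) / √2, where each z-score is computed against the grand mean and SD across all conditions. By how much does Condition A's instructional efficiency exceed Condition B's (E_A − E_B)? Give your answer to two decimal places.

Condition A: z_P = (94.7 − 77.3)/14.7 = 1.1837; z_E = (5.78 − 5.73)/1.17 = 0.0427; E_A = (1.1837 − 0.0427)/√2 = 0.8068.
Condition B: z_P = (87.3 − 77.3)/14.7 = 0.6803; z_E = (5.23 − 5.73)/1.17 = -0.4274; E_B = (0.6803 − (-0.4274))/√2 = 0.7833.
E_A − E_B = 0.8068 − 0.7833 = 0.0235 ≈ 0.02.

0.02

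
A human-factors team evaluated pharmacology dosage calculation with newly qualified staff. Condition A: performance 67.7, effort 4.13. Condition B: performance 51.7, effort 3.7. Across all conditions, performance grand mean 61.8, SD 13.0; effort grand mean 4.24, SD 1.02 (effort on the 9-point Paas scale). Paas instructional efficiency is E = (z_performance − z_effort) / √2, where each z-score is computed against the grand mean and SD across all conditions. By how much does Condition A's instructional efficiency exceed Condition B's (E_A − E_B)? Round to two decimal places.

Condition A: z_P = (67.7 − 61.8)/13.0 = 0.4538; z_E = (4.13 − 4.24)/1.02 = -0.1078; E_A = (0.4538 − (-0.1078))/√2 = 0.3971.
Condition B: z_P = (51.7 − 61.8)/13.0 = -0.7769; z_E = (3.7 − 4.24)/1.02 = -0.5294; E_B = (-0.7769 − (-0.5294))/√2 = -0.1750.
E_A − E_B = 0.3971 − (-0.1750) = 0.5721 ≈ 0.57.

0.57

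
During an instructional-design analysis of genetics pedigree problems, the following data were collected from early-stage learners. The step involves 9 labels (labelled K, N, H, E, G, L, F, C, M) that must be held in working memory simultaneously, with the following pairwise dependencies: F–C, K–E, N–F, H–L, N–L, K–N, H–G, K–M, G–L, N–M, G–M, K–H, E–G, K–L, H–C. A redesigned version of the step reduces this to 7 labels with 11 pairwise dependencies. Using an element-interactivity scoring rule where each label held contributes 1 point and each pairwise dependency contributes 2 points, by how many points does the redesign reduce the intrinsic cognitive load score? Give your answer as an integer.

Original: 9 × 1 + 15 × 2 = 9 + 30 = 39.
Redesigned: 7 × 1 + 11 × 2 = 7 + 22 = 29.
Reduction = 39 − 29 = 10.

10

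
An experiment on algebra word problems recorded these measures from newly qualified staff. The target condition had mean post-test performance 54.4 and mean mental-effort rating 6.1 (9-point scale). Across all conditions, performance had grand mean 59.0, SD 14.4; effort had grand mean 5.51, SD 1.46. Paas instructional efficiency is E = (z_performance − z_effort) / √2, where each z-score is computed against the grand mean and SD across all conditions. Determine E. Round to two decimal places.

-0.51

z_performance = (54.4 − 59.0) / 14.4 = -4.6000 / 14.4 = -0.3194.
z_effort = (6.1 − 5.51) / 1.46 = 0.5900 / 1.46 = 0.4041.
z_P − z_E = -0.3194 − 0.4041 = -0.7235.
E = -0.7235 / √2 = -0.7235 / 1.41421 = -0.5116 ≈ -0.51.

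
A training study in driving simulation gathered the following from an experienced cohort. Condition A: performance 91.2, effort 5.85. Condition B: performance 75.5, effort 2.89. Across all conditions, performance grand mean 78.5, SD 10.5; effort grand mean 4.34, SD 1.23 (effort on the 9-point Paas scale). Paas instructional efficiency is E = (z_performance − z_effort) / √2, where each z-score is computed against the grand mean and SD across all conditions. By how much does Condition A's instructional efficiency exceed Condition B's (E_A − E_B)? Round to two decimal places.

Condition A: z_P = (91.2 − 78.5)/10.5 = 1.2095; z_E = (5.85 − 4.34)/1.23 = 1.2276; E_A = (1.2095 − 1.2276)/√2 = -0.0128.
Condition B: z_P = (75.5 − 78.5)/10.5 = -0.2857; z_E = (2.89 − 4.34)/1.23 = -1.1789; E_B = (-0.2857 − (-1.1789))/√2 = 0.6316.
E_A − E_B = -0.0128 − 0.6316 = -0.6444 ≈ -0.64.

-0.64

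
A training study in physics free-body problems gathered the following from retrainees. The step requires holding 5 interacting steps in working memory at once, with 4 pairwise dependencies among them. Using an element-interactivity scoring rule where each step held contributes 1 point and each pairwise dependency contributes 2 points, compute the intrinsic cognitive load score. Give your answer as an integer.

13

Element contribution: 5 × 1 = 5.
Interaction contribution: 4 × 2 = 8.
Intrinsic load = 5 + 8 = 13.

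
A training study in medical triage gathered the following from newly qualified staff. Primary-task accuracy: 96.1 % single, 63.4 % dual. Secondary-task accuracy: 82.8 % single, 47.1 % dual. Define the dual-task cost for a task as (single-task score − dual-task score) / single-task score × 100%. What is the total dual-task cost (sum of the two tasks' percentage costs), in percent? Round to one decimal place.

77.1

Primary cost = (96.1 − 63.4) / 96.1 × 100% = 34.0271%.
Secondary cost = (82.8 − 47.1) / 82.8 × 100% = 43.1159%.
Total = 34.0271% + 43.1159% = 77.1430% ≈ 77.1%.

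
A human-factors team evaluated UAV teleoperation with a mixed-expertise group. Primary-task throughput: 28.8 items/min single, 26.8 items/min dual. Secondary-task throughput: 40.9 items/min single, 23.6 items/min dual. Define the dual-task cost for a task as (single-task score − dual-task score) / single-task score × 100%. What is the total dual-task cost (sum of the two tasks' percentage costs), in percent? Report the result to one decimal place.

49.2

Primary cost = (28.8 − 26.8) / 28.8 × 100% = 6.9444%.
Secondary cost = (40.9 − 23.6) / 40.9 × 100% = 42.2983%.
Total = 6.9444% + 42.2983% = 49.2427% ≈ 49.2%.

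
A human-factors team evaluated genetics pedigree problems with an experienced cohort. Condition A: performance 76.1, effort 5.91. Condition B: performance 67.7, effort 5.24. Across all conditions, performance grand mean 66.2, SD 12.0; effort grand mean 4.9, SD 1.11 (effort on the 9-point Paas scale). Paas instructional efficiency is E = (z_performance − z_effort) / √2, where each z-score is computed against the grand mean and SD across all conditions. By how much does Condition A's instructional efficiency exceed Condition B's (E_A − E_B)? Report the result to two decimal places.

Condition A: z_P = (76.1 − 66.2)/12.0 = 0.8250; z_E = (5.91 − 4.9)/1.11 = 0.9099; E_A = (0.8250 − 0.9099)/√2 = -0.0600.
Condition B: z_P = (67.7 − 66.2)/12.0 = 0.1250; z_E = (5.24 − 4.9)/1.11 = 0.3063; E_B = (0.1250 − 0.3063)/√2 = -0.1282.
E_A − E_B = -0.0600 − (-0.1282) = 0.0682 ≈ 0.07.

0.07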